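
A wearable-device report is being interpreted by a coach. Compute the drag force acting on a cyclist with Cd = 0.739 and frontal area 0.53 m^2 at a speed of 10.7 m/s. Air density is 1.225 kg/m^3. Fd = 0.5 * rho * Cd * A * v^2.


Step 1: v^2 = 114.49
Step 2: Fd = 0.5 * 1.225 * 0.739 * 0.53 * 114.49
= 27.466 N

27.466 N


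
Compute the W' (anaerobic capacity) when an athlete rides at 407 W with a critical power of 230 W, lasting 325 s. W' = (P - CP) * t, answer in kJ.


Above-CP power = 177 W
Duration = 325 s
W' = 177 * 325 = 57525 J
Convert: 57525 / 1000 = 57.525 kJ

57.525 kJ


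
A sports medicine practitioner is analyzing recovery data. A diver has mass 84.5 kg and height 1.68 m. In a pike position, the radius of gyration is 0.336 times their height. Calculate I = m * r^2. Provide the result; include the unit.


r = 0.336 * 1.68 = 0.56448 m
I = m * r^2 = 84.5 * 0.318638 = 26.925 kg*m^2

26.925 kg*m^2


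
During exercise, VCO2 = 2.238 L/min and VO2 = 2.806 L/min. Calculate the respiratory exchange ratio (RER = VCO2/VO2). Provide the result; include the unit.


RER = VCO2 / VO2
= 2.238 / 2.806
= 0.7976

0.7976


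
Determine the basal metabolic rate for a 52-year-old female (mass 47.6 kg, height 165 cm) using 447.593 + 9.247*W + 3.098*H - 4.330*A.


BMR = 447.593 + 9.247*47.6 + 3.098*165 - 4.330*52
= 1173.76 kcal/day

1173.76 kcal/day


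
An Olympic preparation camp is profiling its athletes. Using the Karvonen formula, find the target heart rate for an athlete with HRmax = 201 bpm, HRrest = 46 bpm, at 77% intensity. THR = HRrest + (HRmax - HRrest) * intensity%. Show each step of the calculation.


HRR = 201 - 46 = 155
THR = 46 + 155 * 0.77
= 46 + 119.35
= 165.35 bpm

165.35 bpm


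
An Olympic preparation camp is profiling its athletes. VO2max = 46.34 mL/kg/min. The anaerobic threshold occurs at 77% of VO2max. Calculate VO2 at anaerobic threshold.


AT fraction = 77 / 100 = 0.77
AT VO2 = 46.34 * 0.77
= 35.68 mL/kg/min

35.68 mL/kg/min


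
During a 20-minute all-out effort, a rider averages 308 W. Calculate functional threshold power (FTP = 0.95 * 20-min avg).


FTP = 0.95 * 308
= 292.6 W

292.6 W


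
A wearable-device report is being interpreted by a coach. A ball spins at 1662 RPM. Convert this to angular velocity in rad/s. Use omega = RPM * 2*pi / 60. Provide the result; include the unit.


omega = 1662 * 2 * pi / 60
= 1662 * 6.28318531 / 60
= 10442.654 / 60
= 174.044 rad/s

174.044 rad/s


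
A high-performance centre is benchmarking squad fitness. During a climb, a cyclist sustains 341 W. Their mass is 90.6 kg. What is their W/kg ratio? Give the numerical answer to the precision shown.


Power-to-weight = 341 W / 90.6 kg
= 3.764 W/kg

3.764 W/kg


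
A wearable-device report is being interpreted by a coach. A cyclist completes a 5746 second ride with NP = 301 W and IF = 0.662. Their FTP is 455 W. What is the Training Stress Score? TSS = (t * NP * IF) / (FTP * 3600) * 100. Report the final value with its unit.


t * NP * IF = 5746 * 301 * 0.662 = 1144959.452
FTP * 3600 = 1638000
TSS = (1144959.452 / 1638000) * 100 = 69.9

69.9 TSS


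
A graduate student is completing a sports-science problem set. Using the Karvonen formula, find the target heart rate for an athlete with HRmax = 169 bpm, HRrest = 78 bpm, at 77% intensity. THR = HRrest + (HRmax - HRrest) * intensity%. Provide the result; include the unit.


HRR = 169 - 78 = 91
THR = 78 + 91 * 0.77
= 78 + 70.07
= 148.07 bpm

148.07 bpm


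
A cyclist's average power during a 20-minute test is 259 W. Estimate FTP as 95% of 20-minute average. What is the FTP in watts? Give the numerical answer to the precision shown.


FTP = 20-min power * 0.95
= 259 * 0.95
= 246.05 W

246.05 W


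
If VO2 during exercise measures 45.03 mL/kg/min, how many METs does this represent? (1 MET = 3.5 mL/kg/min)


METs = VO2 / 3.5 = 45.03 / 3.5 = 12.87

12.87 METs


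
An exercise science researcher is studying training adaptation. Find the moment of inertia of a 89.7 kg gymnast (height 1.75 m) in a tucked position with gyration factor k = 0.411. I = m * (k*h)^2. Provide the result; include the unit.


Radius of gyration = 0.411 * 1.75 = 0.71925 m
I = 89.7 * 0.71925^2
= 89.7 * 0.517321
= 46.404 kg*m^2

46.404 kg*m^2


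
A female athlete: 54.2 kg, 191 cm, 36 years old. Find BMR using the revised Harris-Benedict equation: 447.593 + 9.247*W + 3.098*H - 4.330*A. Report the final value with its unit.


Intercept = 447.593
Weight contribution = 9.247 * 54.2 = 501.1874
Height contribution = 3.098 * 191 = 591.718
Age contribution = 4.33 * 36 = 155.88
BMR = 447.593 + 501.1874 + 591.718 - 155.88
= 1384.62 kcal/day

1384.62 kcal/day


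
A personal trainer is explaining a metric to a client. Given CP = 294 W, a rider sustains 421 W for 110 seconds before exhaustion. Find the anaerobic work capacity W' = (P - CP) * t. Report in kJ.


Excess power = 421 - 294 = 127 W
Work above CP = 127 * 110 = 13970 J
W' = 13.97 kJ

13.97 kJ


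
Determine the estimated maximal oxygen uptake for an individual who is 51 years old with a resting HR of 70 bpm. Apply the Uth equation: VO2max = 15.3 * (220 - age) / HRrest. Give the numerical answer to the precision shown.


HRmax = 220 - 51 = 169
VO2max = 15.3 * (169 / 70)
= 15.3 * 2.4143
= 36.94 mL/kg/min

36.94 mL/kg/min


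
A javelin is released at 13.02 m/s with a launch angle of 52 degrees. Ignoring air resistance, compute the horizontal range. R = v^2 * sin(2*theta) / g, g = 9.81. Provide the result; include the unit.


Launch speed squared = 169.5204
sin(2 * 52 deg) = 0.970296
Range = 169.5204 * 0.970296 / 9.81
= 16.767 m

16.767 m


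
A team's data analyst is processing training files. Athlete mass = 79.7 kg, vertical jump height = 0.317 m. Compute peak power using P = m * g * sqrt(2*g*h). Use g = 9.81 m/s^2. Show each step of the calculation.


sqrt(2 * 9.81 * 0.317) = sqrt(6.21954) = 2.493901 m/s
P = 79.7 * 9.81 * 2.493901
= 1949.87 W

1949.87 W


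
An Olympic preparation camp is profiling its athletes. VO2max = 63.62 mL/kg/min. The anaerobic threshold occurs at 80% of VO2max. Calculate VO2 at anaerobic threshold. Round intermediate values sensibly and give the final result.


AT fraction = 80 / 100 = 0.8
AT VO2 = 63.62 * 0.8
= 50.9 mL/kg/min

50.9 mL/kg/min


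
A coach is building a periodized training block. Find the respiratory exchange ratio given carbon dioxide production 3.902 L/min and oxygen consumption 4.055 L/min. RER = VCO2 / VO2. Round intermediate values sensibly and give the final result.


VCO2 = 3.902 L/min
VO2 = 4.055 L/min
RER = 3.902 / 4.055 = 0.9623

0.9623


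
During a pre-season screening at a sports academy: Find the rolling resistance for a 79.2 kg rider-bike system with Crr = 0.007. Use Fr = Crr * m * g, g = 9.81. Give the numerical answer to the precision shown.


m * g = 79.2 * 9.81 = 776.952 N
Fr = 0.007 * 776.952 = 5.439 N

5.439 N


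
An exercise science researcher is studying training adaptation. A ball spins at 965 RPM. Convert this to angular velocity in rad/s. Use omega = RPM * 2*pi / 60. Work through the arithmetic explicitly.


omega = 965 * 2 * pi / 60
= 965 * 6.28318531 / 60
= 6063.274 / 60
= 101.055 rad/s

101.055 rad/s


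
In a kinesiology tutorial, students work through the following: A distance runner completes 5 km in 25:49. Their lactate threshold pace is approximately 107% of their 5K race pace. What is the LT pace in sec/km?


Convert to seconds: 25 min 49 s = 1549 s
Pace per km = 1549 / 5 = 309.8 s/km
LT pace = 309.8 * 1.07 = 331.49 s/km

331.49 s/km


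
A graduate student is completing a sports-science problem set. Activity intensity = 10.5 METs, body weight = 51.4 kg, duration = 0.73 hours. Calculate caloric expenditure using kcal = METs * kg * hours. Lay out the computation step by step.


kcal = 10.5 * 51.4 * 0.73
= 539.7 * 0.73
= 393.98 kcal

393.98 kcal


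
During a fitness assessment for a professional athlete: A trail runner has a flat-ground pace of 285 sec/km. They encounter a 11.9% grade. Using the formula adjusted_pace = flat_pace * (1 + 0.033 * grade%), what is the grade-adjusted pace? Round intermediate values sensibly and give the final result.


Grade factor = 1 + 0.033 * 11.9 = 1.3927
Adjusted = 285 * 1.3927 = 396.92 sec/km

396.92 s/km


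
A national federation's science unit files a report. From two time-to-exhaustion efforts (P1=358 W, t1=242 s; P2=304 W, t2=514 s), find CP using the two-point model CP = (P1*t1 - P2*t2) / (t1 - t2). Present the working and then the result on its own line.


Work in trial 1 = 86636 J
Work in trial 2 = 156256 J
Delta work = -69620 J
Delta time = -272 s
CP = -69620 / -272 = 255.96 W

255.96 W


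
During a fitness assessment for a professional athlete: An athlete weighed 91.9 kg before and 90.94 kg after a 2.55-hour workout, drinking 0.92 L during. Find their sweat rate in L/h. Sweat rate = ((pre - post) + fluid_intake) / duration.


Body mass change = 0.96 kg
Total sweat loss = 0.96 + 0.92 = 1.88 L
Rate = 1.88 / 2.55 = 0.737 L/h

0.737 L/h


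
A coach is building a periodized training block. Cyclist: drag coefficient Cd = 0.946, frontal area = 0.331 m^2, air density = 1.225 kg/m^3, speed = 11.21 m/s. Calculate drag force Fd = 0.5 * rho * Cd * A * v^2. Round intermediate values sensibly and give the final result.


v^2 = 11.21^2 = 125.6641
Fd = 0.5 * 1.225 * 0.946 * 0.331 * 125.6641
= 24.101 N

24.101 N


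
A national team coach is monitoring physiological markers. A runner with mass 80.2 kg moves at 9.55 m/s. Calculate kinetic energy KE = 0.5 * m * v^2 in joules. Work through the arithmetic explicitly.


v^2 = 9.55^2 = 91.2025
KE = 0.5 * 80.2 * 91.2025
= 3657.22 J

3657.22 J


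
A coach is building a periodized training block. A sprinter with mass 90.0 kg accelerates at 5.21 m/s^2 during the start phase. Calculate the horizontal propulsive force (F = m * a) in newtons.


F = m * a
= 90.0 * 5.21
= 468.9 N

468.9 N


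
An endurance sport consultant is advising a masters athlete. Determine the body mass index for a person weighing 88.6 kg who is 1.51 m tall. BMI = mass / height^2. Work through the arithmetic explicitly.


BMI = mass / height^2
= 88.6 / 1.51^2
= 88.6 / 2.2801
= 38.86 kg/m^2

38.86 kg/m^2


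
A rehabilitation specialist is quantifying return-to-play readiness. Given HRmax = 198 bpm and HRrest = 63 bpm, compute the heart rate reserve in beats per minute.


Heart rate reserve = maximum HR minus resting HR
HRR = 198 - 63 = 135 bpm

135 bpm


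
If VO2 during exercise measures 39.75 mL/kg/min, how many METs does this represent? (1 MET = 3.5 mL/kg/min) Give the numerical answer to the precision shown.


METs = VO2 / 3.5 = 39.75 / 3.5 = 11.36

11.36 METs


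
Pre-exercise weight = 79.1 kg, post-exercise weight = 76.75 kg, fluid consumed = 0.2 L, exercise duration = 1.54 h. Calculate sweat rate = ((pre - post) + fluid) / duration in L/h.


Weight loss = 79.1 - 76.75 = 2.35 kg (approx L)
Total sweat = 2.35 + 0.2 = 2.55 L
Sweat rate = 2.55 / 1.54 = 1.656 L/h

1.656 L/h


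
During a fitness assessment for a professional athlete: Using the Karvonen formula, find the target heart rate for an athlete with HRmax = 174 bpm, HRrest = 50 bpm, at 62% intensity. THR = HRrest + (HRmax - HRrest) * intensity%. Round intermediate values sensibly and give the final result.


HRR = 174 - 50 = 124
THR = 50 + 124 * 0.62
= 50 + 76.88
= 126.88 bpm

126.88 bpm


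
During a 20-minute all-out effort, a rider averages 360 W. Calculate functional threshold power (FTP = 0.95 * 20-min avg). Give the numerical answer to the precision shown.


FTP = 0.95 * 360
= 342.0 W

342.0 W


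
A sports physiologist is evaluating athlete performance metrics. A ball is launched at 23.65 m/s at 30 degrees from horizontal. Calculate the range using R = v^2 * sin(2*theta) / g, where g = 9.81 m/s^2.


sin(2 * 30) = sin(60) = 0.866025
v^2 = 23.65^2 = 559.3225
R = 559.3225 * 0.866025 / 9.81
= 49.377 m

49.377 m


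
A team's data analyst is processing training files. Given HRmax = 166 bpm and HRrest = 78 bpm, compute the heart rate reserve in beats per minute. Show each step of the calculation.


Heart rate reserve = maximum HR minus resting HR
HRR = 166 - 78 = 88 bpm

88 bpm


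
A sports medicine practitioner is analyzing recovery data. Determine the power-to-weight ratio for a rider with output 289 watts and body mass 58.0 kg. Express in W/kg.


P/W = 289 / 58.0 = 4.983 W/kg

4.983 W/kg


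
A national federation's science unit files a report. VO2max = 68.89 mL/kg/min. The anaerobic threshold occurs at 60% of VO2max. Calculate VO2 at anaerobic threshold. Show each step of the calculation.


AT fraction = 60 / 100 = 0.6
AT VO2 = 68.89 * 0.6
= 41.33 mL/kg/min

41.33 mL/kg/min


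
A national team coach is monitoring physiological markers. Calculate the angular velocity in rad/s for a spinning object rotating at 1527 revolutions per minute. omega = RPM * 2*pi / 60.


omega = RPM * 2*pi / 60
= 1527 * 6.28318531 / 60
= 159.907 rad/s

159.907 rad/s


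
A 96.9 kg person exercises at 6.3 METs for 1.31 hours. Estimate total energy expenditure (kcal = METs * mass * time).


Energy = METs * mass(kg) * time(h)
= 6.3 * 96.9 * 1.31
= 799.72 kcal

799.72 kcal


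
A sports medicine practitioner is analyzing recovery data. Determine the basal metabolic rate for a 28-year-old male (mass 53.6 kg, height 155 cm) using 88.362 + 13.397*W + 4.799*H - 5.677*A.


BMR = 88.362 + 13.397*53.6 + 4.799*155 - 5.677*28
= 1391.33 kcal/day

1391.33 kcal/day


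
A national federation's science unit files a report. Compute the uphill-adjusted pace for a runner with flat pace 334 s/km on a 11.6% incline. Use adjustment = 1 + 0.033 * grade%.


Adjustment factor = 1 + 0.033 * 11.6 = 1.3828
Grade-adjusted pace = 334 * 1.3828 = 461.86 s/km

461.86 s/km


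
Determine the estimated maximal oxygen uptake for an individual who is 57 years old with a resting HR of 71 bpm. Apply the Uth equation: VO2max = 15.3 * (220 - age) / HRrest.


HRmax = 220 - 57 = 163
VO2max = 15.3 * (163 / 71)
= 15.3 * 2.2958
= 35.13 mL/kg/min

35.13 mL/kg/min


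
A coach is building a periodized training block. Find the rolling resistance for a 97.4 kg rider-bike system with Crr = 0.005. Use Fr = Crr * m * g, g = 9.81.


m * g = 97.4 * 9.81 = 955.494 N
Fr = 0.005 * 955.494 = 4.777 N

4.777 N


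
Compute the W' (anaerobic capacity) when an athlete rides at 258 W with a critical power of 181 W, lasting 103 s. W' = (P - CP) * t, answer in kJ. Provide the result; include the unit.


Above-CP power = 77 W
Duration = 103 s
W' = 77 * 103 = 7931 J
Convert: 7931 / 1000 = 7.931 kJ

7.931 kJ


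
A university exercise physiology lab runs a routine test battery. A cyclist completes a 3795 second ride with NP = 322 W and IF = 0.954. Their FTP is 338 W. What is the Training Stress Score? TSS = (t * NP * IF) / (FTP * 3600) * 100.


t * NP * IF = 3795 * 322 * 0.954 = 1165778.46
FTP * 3600 = 1216800
TSS = (1165778.46 / 1216800) * 100 = 95.81

95.81 TSS


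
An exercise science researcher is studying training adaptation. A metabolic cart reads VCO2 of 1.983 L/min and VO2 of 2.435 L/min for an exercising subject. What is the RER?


RER = VCO2 / VO2 = 1.983 / 2.435 = 0.8144

0.8144


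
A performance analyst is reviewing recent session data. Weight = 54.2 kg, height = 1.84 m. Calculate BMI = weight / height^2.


height^2 = 1.84^2 = 3.3856
BMI = 54.2 / 3.3856 = 16.01 kg/m^2

16.01 kg/m^2


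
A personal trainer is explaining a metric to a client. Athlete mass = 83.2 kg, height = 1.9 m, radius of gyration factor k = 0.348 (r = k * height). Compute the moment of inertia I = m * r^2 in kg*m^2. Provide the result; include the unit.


r = k * height = 0.348 * 1.9 = 0.6612 m
r^2 = 0.6612^2 = 0.437185
I = 83.2 * 0.437185 = 36.374 kg*m^2

36.374 kg*m^2


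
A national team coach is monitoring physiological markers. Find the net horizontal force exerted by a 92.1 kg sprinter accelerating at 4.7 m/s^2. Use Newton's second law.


Newton's second law: F = m * a
F = 92.1 * 4.7 = 432.87 N

432.87 N


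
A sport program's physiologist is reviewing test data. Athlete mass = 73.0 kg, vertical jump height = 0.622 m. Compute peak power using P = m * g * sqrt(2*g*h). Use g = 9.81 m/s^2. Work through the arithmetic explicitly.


sqrt(2 * 9.81 * 0.622) = sqrt(12.20364) = 3.493371 m/s
P = 73.0 * 9.81 * 3.493371
= 2501.71 W

2501.71 W


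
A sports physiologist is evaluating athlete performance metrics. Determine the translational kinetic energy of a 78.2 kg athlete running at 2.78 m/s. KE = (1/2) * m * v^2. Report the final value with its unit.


KE = 0.5 * m * v^2
= 0.5 * 78.2 * 2.78^2
= 0.5 * 78.2 * 7.7284
= 302.18 J

302.18 J


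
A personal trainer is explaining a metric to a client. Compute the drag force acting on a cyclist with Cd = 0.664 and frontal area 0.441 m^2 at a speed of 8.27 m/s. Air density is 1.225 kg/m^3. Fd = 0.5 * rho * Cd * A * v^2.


Step 1: v^2 = 68.3929
Step 2: Fd = 0.5 * 1.225 * 0.664 * 0.441 * 68.3929
= 12.267 N

12.267 N


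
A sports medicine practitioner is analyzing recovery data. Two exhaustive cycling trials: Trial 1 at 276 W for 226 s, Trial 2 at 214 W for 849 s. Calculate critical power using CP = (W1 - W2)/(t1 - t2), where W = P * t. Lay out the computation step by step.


W1 = 276 * 226 = 62376 J
W2 = 214 * 849 = 181686 J
CP = (62376 - 181686) / (226 - 849)
= -119310 / -623
= 191.51 W

191.51 W


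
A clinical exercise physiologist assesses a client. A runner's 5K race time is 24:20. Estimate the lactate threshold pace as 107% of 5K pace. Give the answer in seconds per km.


Total race time = 24*60 + 20 = 1460 seconds
5K pace = 1460 / 5 = 292.0 sec/km
LT pace = 292.0 * 1.07 = 312.44 sec/km

312.44 s/km


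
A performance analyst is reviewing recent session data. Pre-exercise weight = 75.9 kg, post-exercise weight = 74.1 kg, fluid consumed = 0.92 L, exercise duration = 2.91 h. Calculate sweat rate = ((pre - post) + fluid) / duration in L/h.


Weight loss = 75.9 - 74.1 = 1.8 kg (approx L)
Total sweat = 1.8 + 0.92 = 2.72 L
Sweat rate = 2.72 / 2.91 = 0.935 L/h

0.935 L/h


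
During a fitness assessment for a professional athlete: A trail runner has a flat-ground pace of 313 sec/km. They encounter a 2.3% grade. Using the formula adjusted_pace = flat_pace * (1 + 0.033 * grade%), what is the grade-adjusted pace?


Grade factor = 1 + 0.033 * 2.3 = 1.0759
Adjusted = 313 * 1.0759 = 336.76 sec/km

336.76 s/km


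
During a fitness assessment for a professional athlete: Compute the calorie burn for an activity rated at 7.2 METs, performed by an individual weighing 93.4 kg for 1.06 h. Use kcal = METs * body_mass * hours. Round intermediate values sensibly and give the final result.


Product of METs and mass = 7.2 * 93.4 = 672.48
Total kcal = 672.48 * 1.06 = 712.83 kcal

712.83 kcal


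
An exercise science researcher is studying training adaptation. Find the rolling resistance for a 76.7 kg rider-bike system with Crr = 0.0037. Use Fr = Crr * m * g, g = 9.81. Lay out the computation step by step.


m * g = 76.7 * 9.81 = 752.427 N
Fr = 0.0037 * 752.427 = 2.784 N

2.784 N


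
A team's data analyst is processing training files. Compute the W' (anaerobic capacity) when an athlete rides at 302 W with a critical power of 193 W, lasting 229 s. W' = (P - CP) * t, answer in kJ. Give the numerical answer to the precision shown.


Above-CP power = 109 W
Duration = 229 s
W' = 109 * 229 = 24961 J
Convert: 24961 / 1000 = 24.961 kJ

24.961 kJ


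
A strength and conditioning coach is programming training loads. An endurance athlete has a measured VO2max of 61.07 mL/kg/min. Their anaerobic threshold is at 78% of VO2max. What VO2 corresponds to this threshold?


Anaerobic threshold VO2 = VO2max * 78%
= 61.07 * 0.78
= 47.63 mL/kg/min

47.63 mL/kg/min


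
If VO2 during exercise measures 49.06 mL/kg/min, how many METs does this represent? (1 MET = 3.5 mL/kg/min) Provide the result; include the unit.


METs = VO2 / 3.5 = 49.06 / 3.5 = 14.02

14.02 METs


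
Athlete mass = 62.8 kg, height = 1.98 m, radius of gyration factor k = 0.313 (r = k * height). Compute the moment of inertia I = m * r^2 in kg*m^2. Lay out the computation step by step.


r = k * height = 0.313 * 1.98 = 0.61974 m
r^2 = 0.61974^2 = 0.384078
I = 62.8 * 0.384078 = 24.12 kg*m^2

24.12 kg*m^2


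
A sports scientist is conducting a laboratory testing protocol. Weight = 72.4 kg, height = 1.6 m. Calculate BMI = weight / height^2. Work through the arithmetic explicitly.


height^2 = 1.6^2 = 2.56
BMI = 72.4 / 2.56 = 28.28 kg/m^2

28.28 kg/m^2


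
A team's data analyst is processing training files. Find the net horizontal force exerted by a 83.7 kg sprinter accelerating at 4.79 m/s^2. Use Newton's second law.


Newton's second law: F = m * a
F = 83.7 * 4.79 = 400.92 N

400.92 N


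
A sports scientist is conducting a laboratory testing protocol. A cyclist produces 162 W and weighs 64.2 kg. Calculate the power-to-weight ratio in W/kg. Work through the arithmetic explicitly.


P/W = power / mass
= 162 / 64.2
= 2.523 W/kg

2.523 W/kg


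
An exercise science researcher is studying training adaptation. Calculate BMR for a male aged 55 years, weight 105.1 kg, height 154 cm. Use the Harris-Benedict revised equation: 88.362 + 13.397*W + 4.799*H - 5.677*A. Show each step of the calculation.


Substituting values:
W term = 13.397 * 105.1 = 1408.0247
H term = 4.799 * 154 = 739.046
A term = 5.677 * 55 = 312.235
BMR = 1923.2 kcal/day

1923.2 kcal/day


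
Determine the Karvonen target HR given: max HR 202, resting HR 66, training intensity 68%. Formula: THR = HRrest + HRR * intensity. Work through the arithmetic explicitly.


HRR = HRmax - HRrest = 202 - 66 = 136
THR = 66 + 136 * 0.68
= 158.48 bpm

158.48 bpm


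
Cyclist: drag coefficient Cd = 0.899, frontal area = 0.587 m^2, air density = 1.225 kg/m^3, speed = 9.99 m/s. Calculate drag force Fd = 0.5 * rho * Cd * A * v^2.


v^2 = 9.99^2 = 99.8001
Fd = 0.5 * 1.225 * 0.899 * 0.587 * 99.8001
= 32.258 N

32.258 N


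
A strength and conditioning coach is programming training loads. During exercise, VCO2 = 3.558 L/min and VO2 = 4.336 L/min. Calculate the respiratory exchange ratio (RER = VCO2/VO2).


RER = VCO2 / VO2
= 3.558 / 4.336
= 0.8206

0.8206


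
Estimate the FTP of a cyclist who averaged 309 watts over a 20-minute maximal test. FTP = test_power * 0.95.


FTP = 309 * 0.95 = 293.55 W

293.55 W


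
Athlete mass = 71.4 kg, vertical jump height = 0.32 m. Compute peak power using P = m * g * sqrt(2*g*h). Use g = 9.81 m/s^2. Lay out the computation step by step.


sqrt(2 * 9.81 * 0.32) = sqrt(6.2784) = 2.505674 m/s
P = 71.4 * 9.81 * 2.505674
= 1755.06 W

1755.06 W


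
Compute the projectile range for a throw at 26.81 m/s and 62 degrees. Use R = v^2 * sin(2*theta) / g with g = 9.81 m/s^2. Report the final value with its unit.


Two times the angle = 124 degrees
sin(124) = 0.829038
R = 718.7761 * 0.829038 / 9.81 = 60.743 m

60.743 m


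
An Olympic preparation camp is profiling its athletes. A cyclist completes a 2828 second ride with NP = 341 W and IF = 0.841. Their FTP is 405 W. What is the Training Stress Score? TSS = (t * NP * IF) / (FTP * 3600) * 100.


t * NP * IF = 2828 * 341 * 0.841 = 811016.668
FTP * 3600 = 1458000
TSS = (811016.668 / 1458000) * 100 = 55.63

55.63 TSS


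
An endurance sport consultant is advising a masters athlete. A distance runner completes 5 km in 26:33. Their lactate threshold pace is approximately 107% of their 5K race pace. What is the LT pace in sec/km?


Convert to seconds: 26 min 33 s = 1593 s
Pace per km = 1593 / 5 = 318.6 s/km
LT pace = 318.6 * 1.07 = 340.9 s/km

340.9 s/km


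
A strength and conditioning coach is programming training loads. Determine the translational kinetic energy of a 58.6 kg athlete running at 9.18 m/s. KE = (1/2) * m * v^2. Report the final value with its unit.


KE = 0.5 * m * v^2
= 0.5 * 58.6 * 9.18^2
= 0.5 * 58.6 * 84.2724
= 2469.18 J

2469.18 J


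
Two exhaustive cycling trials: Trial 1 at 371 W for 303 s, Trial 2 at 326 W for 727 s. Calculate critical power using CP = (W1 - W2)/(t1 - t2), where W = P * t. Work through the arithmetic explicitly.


W1 = 371 * 303 = 112413 J
W2 = 326 * 727 = 237002 J
CP = (112413 - 237002) / (303 - 727)
= -124589 / -424
= 293.84 W

293.84 W


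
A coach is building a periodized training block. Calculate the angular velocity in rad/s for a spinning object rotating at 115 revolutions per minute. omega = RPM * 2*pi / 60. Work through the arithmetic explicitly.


omega = RPM * 2*pi / 60
= 115 * 6.28318531 / 60
= 12.043 rad/s

12.043 rad/s


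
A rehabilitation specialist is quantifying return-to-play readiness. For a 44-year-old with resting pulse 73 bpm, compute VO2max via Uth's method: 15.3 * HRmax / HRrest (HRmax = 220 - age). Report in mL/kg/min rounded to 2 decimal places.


Step 1: HRmax = 220 - 44 = 176 bpm
Step 2: Ratio = 176 / 73 = 2.411
Step 3: VO2max = 15.3 * 2.411 = 36.89 mL/kg/min

36.89 mL/kg/min


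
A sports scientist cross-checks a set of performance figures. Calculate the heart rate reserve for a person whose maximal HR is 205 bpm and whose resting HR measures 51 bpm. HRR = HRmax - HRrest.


HRmax = 205 bpm
HRrest = 51 bpm
HRR = 205 - 51 = 154 bpm

154 bpm


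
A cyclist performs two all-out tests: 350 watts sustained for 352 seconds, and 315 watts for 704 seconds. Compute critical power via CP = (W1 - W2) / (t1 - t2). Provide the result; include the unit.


W1 = P1 * t1 = 350 * 352 = 123200 J
W2 = P2 * t2 = 315 * 704 = 221760 J
CP = (123200 - 221760) / (352 - 704)
= 280.0 W

280.0 W


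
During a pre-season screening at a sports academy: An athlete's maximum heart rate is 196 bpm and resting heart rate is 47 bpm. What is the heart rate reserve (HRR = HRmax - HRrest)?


HRR = HRmax - HRrest
= 196 - 47
= 149 bpm

149 bpm


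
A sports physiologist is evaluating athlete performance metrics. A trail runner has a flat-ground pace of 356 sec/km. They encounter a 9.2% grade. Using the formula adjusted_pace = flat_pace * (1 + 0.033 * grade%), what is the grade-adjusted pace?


Grade factor = 1 + 0.033 * 9.2 = 1.3036
Adjusted = 356 * 1.3036 = 464.08 sec/km

464.08 s/km


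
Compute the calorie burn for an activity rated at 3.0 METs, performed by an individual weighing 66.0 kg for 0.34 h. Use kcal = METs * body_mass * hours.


Product of METs and mass = 3.0 * 66.0 = 198.0
Total kcal = 198.0 * 0.34 = 67.32 kcal

67.32 kcal


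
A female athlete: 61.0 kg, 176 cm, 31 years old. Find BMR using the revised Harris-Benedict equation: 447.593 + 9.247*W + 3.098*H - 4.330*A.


Intercept = 447.593
Weight contribution = 9.247 * 61.0 = 564.067
Height contribution = 3.098 * 176 = 545.248
Age contribution = 4.33 * 31 = 134.23
BMR = 447.593 + 564.067 + 545.248 - 134.23
= 1422.68 kcal/day

1422.68 kcal/day


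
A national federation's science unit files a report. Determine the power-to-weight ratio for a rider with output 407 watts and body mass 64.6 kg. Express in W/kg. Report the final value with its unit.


P/W = 407 / 64.6 = 6.3 W/kg

6.3 W/kg


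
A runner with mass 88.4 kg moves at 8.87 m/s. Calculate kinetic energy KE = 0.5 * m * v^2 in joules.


v^2 = 8.87^2 = 78.6769
KE = 0.5 * 88.4 * 78.6769
= 3477.52 J

3477.52 J


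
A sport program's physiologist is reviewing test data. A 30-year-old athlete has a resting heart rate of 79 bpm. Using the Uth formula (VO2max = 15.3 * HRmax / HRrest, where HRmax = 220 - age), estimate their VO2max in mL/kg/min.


HRmax = 220 - 30 = 190 bpm
Ratio = HRmax / HRrest = 190 / 79 = 2.4051
VO2max = 15.3 * 2.4051 = 36.8 mL/kg/min

36.8 mL/kg/min


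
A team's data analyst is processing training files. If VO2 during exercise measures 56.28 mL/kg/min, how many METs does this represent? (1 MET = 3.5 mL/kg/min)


METs = VO2 / 3.5 = 56.28 / 3.5 = 16.08

16.08 METs


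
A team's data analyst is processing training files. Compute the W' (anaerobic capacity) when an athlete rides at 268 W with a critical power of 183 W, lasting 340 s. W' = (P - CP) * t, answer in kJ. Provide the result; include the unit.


Above-CP power = 85 W
Duration = 340 s
W' = 85 * 340 = 28900 J
Convert: 28900 / 1000 = 28.9 kJ

28.9 kJ


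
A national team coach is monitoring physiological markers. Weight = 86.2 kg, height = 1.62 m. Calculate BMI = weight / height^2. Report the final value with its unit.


height^2 = 1.62^2 = 2.6244
BMI = 86.2 / 2.6244 = 32.85 kg/m^2

32.85 kg/m^2


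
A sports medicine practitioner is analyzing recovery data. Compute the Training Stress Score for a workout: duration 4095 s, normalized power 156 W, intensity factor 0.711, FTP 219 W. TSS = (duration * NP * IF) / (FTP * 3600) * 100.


Product = 4095 * 156 * 0.711 = 454201.02
Base = 219 * 3600 = 788400
TSS = 454201.02 / 788400 * 100 = 57.61

57.61 TSS


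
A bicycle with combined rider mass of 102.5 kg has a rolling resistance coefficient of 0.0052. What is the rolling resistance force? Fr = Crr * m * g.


Fr = 0.0052 * 102.5 * 9.81
= 0.533 * 9.81
= 5.229 N

5.229 N


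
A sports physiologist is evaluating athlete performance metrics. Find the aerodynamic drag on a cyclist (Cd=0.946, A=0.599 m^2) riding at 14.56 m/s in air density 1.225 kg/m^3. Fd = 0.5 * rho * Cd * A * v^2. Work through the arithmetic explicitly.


Fd = 0.5 * 1.225 * 0.946 * 0.599 * 14.56^2
= 0.5 * 1.225 * 0.946 * 0.599 * 211.9936
= 73.578 N

73.578 N


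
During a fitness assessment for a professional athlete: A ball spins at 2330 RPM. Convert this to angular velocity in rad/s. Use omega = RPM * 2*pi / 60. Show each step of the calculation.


omega = 2330 * 2 * pi / 60
= 2330 * 6.28318531 / 60
= 14639.822 / 60
= 243.997 rad/s

243.997 rad/s


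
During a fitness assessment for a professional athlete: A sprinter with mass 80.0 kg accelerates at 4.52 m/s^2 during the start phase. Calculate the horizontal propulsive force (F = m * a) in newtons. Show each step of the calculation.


F = m * a
= 80.0 * 4.52
= 361.6 N

361.6 N


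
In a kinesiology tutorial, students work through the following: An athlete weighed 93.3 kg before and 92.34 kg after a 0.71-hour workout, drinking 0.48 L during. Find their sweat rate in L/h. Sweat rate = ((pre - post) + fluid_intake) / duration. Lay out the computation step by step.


Body mass change = 0.96 kg
Total sweat loss = 0.96 + 0.48 = 1.44 L
Rate = 1.44 / 0.71 = 2.028 L/h

2.028 L/h


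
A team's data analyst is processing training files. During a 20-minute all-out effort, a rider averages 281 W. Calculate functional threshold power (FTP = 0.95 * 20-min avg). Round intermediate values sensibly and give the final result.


FTP = 0.95 * 281
= 266.95 W

266.95 W


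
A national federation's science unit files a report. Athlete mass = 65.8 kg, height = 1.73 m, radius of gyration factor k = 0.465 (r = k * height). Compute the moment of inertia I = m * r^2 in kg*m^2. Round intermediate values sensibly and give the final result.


r = k * height = 0.465 * 1.73 = 0.80445 m
r^2 = 0.80445^2 = 0.64714
I = 65.8 * 0.64714 = 42.582 kg*m^2

42.582 kg*m^2


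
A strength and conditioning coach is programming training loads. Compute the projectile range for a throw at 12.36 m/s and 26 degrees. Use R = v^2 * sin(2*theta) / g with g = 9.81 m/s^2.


Two times the angle = 52 degrees
sin(52) = 0.788011
R = 152.7696 * 0.788011 / 9.81 = 12.272 m

12.272 m


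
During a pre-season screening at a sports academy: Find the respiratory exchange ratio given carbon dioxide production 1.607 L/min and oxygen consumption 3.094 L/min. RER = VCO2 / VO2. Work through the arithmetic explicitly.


VCO2 = 1.607 L/min
VO2 = 3.094 L/min
RER = 1.607 / 3.094 = 0.5194

0.5194


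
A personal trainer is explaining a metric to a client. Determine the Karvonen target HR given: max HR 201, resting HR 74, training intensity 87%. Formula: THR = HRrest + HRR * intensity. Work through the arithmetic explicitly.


HRR = HRmax - HRrest = 201 - 74 = 127
THR = 74 + 127 * 0.87
= 184.49 bpm

184.49 bpm


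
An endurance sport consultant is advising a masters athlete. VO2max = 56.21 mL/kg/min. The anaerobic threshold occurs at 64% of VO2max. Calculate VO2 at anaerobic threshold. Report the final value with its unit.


AT fraction = 64 / 100 = 0.64
AT VO2 = 56.21 * 0.64
= 35.97 mL/kg/min

35.97 mL/kg/min


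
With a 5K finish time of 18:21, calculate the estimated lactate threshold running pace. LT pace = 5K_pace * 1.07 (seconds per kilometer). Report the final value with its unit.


Race duration = 1101 s for 5 km
Average pace = 1101 / 5 = 220.2 s/km
LT pace = 220.2 * 1.07
= 235.61 s/km

235.61 s/km


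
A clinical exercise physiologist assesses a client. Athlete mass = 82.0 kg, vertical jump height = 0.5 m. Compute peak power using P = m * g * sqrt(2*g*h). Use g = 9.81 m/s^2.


sqrt(2 * 9.81 * 0.5) = sqrt(9.81) = 3.132092 m/s
P = 82.0 * 9.81 * 3.132092
= 2519.52 W

2519.52 W


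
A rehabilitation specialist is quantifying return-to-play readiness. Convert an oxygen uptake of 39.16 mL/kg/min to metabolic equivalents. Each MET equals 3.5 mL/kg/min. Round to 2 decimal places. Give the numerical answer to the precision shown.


One MET = 3.5 mL/kg/min
Number of METs = 39.16 / 3.5
= 11.19 METs

11.19 METs


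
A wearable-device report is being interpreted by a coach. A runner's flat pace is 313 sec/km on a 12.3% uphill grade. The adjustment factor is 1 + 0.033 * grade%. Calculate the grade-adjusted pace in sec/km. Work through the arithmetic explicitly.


Factor = 1 + 0.033 * 12.3 = 1.4059
Adjusted pace = 313 * 1.4059
= 440.05 sec/km

440.05 s/km


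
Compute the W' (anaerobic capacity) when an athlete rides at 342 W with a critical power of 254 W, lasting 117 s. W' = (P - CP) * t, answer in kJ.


Above-CP power = 88 W
Duration = 117 s
W' = 88 * 117 = 10296 J
Convert: 10296 / 1000 = 10.296 kJ

10.296 kJ


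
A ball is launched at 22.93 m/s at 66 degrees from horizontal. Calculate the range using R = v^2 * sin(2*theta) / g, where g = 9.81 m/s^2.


sin(2 * 66) = sin(132) = 0.743145
v^2 = 22.93^2 = 525.7849
R = 525.7849 * 0.743145 / 9.81
= 39.83 m

39.83 m


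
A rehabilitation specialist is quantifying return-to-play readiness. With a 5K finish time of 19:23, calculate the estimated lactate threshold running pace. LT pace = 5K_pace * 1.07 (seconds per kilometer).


Race duration = 1163 s for 5 km
Average pace = 1163 / 5 = 232.6 s/km
LT pace = 232.6 * 1.07
= 248.88 s/km

248.88 s/km


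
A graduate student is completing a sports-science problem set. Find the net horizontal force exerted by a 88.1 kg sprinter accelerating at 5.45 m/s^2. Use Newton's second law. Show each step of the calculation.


Newton's second law: F = m * a
F = 88.1 * 5.45 = 480.15 N

480.15 N


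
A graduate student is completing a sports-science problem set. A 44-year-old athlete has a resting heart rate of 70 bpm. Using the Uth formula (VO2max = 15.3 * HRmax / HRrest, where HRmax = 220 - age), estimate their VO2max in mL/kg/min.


HRmax = 220 - 44 = 176 bpm
Ratio = HRmax / HRrest = 176 / 70 = 2.5143
VO2max = 15.3 * 2.5143 = 38.47 mL/kg/min

38.47 mL/kg/min


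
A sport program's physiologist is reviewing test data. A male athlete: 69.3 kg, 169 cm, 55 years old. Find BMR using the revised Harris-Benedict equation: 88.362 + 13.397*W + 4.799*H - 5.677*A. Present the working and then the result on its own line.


Intercept = 88.362
Weight contribution = 13.397 * 69.3 = 928.4121
Height contribution = 4.799 * 169 = 811.031
Age contribution = 5.677 * 55 = 312.235
BMR = 88.362 + 928.4121 + 811.031 - 312.235
= 1515.57 kcal/day

1515.57 kcal/day


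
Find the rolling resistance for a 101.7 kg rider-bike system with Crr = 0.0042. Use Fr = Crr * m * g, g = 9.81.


m * g = 101.7 * 9.81 = 997.677 N
Fr = 0.0042 * 997.677 = 4.19 N

4.19 N


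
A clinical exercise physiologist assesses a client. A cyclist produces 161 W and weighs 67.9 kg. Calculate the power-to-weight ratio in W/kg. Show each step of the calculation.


P/W = power / mass
= 161 / 67.9
= 2.371 W/kg

2.371 W/kg


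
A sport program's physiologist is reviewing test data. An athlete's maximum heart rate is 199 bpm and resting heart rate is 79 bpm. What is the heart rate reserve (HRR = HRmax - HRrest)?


HRR = HRmax - HRrest
= 199 - 79
= 120 bpm

120 bpm


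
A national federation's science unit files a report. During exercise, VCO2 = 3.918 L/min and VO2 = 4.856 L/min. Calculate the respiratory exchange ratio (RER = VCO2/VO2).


RER = VCO2 / VO2
= 3.918 / 4.856
= 0.8068

0.8068


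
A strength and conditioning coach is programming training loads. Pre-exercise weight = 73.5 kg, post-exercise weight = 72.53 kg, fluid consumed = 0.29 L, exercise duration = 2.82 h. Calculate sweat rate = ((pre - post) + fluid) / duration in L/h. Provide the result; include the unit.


Weight loss = 73.5 - 72.53 = 0.97 kg (approx L)
Total sweat = 0.97 + 0.29 = 1.26 L
Sweat rate = 1.26 / 2.82 = 0.447 L/h

0.447 L/h


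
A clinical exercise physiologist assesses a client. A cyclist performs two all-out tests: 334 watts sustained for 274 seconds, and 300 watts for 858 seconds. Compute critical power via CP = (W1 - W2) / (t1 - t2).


W1 = P1 * t1 = 334 * 274 = 91516 J
W2 = P2 * t2 = 300 * 858 = 257400 J
CP = (91516 - 257400) / (274 - 858)
= 284.05 W

284.05 W


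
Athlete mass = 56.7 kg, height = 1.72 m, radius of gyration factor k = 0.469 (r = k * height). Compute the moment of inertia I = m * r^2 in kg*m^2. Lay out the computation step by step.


r = k * height = 0.469 * 1.72 = 0.80668 m
r^2 = 0.80668^2 = 0.650733
I = 56.7 * 0.650733 = 36.897 kg*m^2

36.897 kg*m^2


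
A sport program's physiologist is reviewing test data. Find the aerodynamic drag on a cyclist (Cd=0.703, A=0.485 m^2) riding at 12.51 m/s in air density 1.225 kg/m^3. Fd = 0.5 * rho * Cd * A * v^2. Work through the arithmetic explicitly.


Fd = 0.5 * 1.225 * 0.703 * 0.485 * 12.51^2
= 0.5 * 1.225 * 0.703 * 0.485 * 156.5001
= 32.683 N

32.683 N


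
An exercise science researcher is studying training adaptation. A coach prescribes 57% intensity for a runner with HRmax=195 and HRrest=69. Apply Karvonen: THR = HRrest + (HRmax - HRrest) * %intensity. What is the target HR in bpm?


Heart rate reserve = 195 - 69 = 126
Intensity fraction = 57 / 100 = 0.57
THR = 69 + 126 * 0.57 = 140.82 bpm

140.82 bpm


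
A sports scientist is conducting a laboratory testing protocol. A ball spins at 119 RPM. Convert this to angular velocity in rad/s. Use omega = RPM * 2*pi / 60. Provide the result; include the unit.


omega = 119 * 2 * pi / 60
= 119 * 6.28318531 / 60
= 747.699 / 60
= 12.462 rad/s

12.462 rad/s


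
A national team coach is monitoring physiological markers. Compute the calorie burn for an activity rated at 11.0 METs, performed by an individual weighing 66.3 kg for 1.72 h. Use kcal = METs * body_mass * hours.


Product of METs and mass = 11.0 * 66.3 = 729.3
Total kcal = 729.3 * 1.72 = 1254.4 kcal

1254.4 kcal


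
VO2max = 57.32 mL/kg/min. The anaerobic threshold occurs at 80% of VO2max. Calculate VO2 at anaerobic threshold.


AT fraction = 80 / 100 = 0.8
AT VO2 = 57.32 * 0.8
= 45.86 mL/kg/min

45.86 mL/kg/min


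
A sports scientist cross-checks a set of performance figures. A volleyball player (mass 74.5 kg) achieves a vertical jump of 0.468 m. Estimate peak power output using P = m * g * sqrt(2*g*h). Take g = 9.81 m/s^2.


2 * g * h = 2 * 9.81 * 0.468 = 9.18216
sqrt(9.18216) = 3.030208 m/s
P = 74.5 * 9.81 * 3.030208 = 2214.61 W

2214.61 W


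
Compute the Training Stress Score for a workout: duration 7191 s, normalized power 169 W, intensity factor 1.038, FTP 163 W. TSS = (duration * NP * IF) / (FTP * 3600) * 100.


Product = 7191 * 169 * 1.038 = 1261459.602
Base = 163 * 3600 = 586800
TSS = 1261459.602 / 586800 * 100 = 214.97

214.97 TSS
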